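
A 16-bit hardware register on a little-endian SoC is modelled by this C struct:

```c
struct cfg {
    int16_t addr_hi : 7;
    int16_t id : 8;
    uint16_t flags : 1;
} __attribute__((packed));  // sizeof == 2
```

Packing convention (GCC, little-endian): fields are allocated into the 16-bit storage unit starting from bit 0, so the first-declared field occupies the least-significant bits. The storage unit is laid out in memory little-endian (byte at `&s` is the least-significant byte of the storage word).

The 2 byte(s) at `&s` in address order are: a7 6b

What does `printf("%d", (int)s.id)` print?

-41

[0]=0xa7 [1]=0x6b (little-endian) → word 0x6ba7
addr_hi [0+:7] = (word>>0) & 0x7f = 39
id [7+:8] = (word>>7) & 0xff = 215  ←
flags [15+:1] = (word>>15) & 0x1 = 0
id signed 8b, MSB=1: 215 - 256 = -41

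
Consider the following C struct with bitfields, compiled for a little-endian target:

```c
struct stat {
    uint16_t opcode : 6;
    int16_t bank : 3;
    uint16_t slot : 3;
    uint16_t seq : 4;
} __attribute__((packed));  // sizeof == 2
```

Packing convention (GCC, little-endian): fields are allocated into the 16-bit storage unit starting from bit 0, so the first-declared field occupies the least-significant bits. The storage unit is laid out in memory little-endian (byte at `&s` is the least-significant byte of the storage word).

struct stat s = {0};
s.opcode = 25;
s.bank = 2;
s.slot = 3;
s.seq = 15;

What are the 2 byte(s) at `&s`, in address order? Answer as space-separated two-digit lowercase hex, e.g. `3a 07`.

[0+:6] opcode=25 & 0x3f = 0x19; word=0x0019
[6+:3] bank=2 & 0x7 = 0x2; word=0x0099
[9+:3] slot=3 & 0x7 = 0x3; word=0x0699
[12+:4] seq=15 & 0xf = 0xf; word=0xf699
word = 0xf699 → little-endian bytes:
  [0]=0x99  [1]=0xf6

99 f6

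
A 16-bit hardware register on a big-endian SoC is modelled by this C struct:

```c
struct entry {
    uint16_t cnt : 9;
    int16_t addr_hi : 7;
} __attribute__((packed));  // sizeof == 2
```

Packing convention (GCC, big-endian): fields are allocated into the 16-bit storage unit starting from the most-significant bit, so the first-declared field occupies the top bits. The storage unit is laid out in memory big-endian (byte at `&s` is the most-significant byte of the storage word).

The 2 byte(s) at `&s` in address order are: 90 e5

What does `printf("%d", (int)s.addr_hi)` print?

-27

[0]=0x90 [1]=0xe5 (big-endian) → word 0x90e5
cnt [7+:9] = (word>>7) & 0x1ff = 289
addr_hi [0+:7] = (word>>0) & 0x7f = 101  ←
addr_hi signed 7b, MSB=1: 101 - 128 = -27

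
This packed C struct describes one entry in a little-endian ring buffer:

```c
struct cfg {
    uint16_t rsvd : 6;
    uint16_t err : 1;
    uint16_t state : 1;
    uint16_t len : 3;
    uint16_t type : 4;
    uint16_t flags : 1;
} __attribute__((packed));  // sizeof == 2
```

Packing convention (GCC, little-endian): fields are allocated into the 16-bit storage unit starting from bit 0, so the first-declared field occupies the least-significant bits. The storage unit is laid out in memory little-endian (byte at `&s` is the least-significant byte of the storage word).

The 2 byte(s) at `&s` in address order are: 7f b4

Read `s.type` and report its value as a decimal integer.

6

[0]=0x7f [1]=0xb4 (little-endian) → word 0xb47f
rsvd [0+:6] = (word>>0) & 0x3f = 63
err [6+:1] = (word>>6) & 0x1 = 1
state [7+:1] = (word>>7) & 0x1 = 0
len [8+:3] = (word>>8) & 0x7 = 4
type [11+:4] = (word>>11) & 0xf = 6  ←
flags [15+:1] = (word>>15) & 0x1 = 1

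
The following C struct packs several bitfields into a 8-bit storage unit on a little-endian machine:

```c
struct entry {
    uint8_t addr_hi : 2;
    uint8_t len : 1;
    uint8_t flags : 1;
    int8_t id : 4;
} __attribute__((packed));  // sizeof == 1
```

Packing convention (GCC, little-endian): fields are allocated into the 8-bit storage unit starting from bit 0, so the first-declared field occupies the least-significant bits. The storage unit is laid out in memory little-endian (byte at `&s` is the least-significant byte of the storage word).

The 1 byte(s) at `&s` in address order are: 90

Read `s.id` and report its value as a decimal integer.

-7

[0]=0x90 (little-endian) → word 0x90
addr_hi [0+:2] = (word>>0) & 0x3 = 0
len [2+:1] = (word>>2) & 0x1 = 0
flags [3+:1] = (word>>3) & 0x1 = 0
id [4+:4] = (word>>4) & 0xf = 9  ←
id signed 4b, MSB=1: 9 - 16 = -7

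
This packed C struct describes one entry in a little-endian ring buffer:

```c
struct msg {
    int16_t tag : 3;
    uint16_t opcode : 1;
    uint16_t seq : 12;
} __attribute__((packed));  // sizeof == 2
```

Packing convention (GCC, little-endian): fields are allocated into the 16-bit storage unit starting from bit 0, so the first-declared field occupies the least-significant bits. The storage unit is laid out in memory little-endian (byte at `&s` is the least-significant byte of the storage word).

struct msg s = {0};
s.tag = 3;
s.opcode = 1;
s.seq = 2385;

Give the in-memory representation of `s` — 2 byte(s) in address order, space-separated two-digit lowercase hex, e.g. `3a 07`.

tag:3 = 3 → 0x3 << 0 → word 0x0003
opcode:1 = 1 → 0x1 << 3 → word 0x000b
seq:12 = 2385 → 0x951 << 4 → word 0x951b
word = 0x951b → little-endian bytes:
  [0]=0x1b  [1]=0x95

1b 95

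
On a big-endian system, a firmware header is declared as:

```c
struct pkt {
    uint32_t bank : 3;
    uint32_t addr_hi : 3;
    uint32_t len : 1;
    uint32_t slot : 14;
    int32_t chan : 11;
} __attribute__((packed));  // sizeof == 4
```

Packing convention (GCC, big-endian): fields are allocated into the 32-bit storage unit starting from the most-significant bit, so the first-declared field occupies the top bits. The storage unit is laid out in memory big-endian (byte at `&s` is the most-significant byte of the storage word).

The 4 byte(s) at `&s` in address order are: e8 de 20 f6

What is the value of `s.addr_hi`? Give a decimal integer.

[0]=0xe8 [1]=0xde [2]=0x20 [3]=0xf6 (big-endian) → word 0xe8de20f6
bank [29+:3] = (word>>29) & 0x7 = 7
addr_hi [26+:3] = (word>>26) & 0x7 = 2  ←
len [25+:1] = (word>>25) & 0x1 = 0
slot [11+:14] = (word>>11) & 0x3fff = 7108
chan [0+:11] = (word>>0) & 0x7ff = 246

2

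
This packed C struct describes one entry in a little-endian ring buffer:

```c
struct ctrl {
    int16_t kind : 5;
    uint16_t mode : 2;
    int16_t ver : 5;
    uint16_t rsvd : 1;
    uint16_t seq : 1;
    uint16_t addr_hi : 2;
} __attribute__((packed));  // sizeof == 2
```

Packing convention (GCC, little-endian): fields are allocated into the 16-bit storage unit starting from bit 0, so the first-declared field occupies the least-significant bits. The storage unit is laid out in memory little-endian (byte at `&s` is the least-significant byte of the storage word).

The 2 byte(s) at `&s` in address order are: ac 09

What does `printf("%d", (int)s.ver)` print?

[0]=0xac [1]=0x09 (little-endian) → word 0x09ac
kind [0+:5] = (word>>0) & 0x1f = 12
mode [5+:2] = (word>>5) & 0x3 = 1
ver [7+:5] = (word>>7) & 0x1f = 19  ←
rsvd [12+:1] = (word>>12) & 0x1 = 0
seq [13+:1] = (word>>13) & 0x1 = 0
addr_hi [14+:2] = (word>>14) & 0x3 = 0
ver signed 5b, MSB=1: 19 - 32 = -13

-13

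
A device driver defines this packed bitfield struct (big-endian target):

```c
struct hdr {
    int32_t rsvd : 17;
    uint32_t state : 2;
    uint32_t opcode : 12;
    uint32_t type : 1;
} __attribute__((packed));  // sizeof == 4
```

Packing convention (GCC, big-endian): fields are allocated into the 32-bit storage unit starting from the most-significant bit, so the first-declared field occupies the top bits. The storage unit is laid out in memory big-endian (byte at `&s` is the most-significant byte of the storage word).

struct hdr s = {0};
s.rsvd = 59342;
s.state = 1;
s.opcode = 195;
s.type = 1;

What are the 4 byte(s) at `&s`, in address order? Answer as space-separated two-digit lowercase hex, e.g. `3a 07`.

rsvd:17 = 59342 → 0xe7ce << 15 → word 0x73e70000
state:2 = 1 → 0x1 << 13 → word 0x73e72000
opcode:12 = 195 → 0xc3 << 1 → word 0x73e72186
type:1 = 1 → 0x1 << 0 → word 0x73e72187
word = 0x73e72187 → big-endian bytes:
  [0]=0x73  [1]=0xe7  [2]=0x21  [3]=0x87

73 e7 21 87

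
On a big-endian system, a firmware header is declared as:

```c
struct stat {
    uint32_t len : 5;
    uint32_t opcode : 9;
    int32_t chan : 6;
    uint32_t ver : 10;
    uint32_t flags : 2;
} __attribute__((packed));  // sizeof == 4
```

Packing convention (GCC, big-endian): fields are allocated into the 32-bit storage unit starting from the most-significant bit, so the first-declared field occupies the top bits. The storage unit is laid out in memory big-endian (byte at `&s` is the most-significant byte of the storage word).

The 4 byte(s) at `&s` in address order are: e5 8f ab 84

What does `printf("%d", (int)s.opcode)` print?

[0]=0xe5 [1]=0x8f [2]=0xab [3]=0x84 (big-endian) → word 0xe58fab84
len:5 @ bit 27 → (0xe58fab84>>27)&0x1f = 0x1c
opcode:9 @ bit 18 → (0xe58fab84>>18)&0x1ff = 0x163  ←
chan:6 @ bit 12 → (0xe58fab84>>12)&0x3f = 0x3a
ver:10 @ bit 2 → (0xe58fab84>>2)&0x3ff = 0x2e1
flags:2 @ bit 0 → (0xe58fab84>>0)&0x3 = 0x0

355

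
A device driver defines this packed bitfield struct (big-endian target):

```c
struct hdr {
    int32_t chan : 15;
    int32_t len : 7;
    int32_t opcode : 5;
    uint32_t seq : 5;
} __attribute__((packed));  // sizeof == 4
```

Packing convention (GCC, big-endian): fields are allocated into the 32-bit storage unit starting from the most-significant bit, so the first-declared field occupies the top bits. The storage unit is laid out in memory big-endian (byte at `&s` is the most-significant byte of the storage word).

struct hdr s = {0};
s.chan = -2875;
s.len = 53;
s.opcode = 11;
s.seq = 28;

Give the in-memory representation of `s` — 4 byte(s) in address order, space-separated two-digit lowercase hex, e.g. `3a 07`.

chan:15 = -2875 → 0x74c5 << 17 → word 0xe98a0000
len:7 = 53 → 0x35 << 10 → word 0xe98ad400
opcode:5 = 11 → 0xb << 5 → word 0xe98ad560
seq:5 = 28 → 0x1c << 0 → word 0xe98ad57c
word = 0xe98ad57c → big-endian bytes:
  [0]=0xe9  [1]=0x8a  [2]=0xd5  [3]=0x7c

e9 8a d5 7c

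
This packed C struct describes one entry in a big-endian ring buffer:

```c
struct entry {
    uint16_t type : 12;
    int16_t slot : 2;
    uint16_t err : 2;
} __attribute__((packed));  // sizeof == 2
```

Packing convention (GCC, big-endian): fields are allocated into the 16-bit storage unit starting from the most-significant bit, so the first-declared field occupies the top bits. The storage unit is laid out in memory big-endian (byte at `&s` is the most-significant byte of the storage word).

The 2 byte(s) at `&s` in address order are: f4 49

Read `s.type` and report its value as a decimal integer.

[0]=0xf4 [1]=0x49 (big-endian) → word 0xf449
type [4+:12] = (word>>4) & 0xfff = 3908  ←
slot [2+:2] = (word>>2) & 0x3 = 2
err [0+:2] = (word>>0) & 0x3 = 1

3908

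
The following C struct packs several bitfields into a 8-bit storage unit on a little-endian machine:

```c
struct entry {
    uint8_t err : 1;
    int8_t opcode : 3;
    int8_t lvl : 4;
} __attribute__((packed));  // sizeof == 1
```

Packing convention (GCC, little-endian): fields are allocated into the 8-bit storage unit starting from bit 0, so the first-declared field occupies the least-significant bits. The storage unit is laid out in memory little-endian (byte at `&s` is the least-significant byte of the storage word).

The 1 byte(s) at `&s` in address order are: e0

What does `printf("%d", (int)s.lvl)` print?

[0]=0xe0 (little-endian) → word 0xe0
err:1 @ bit 0 → (0xe0>>0)&0x1 = 0x0
opcode:3 @ bit 1 → (0xe0>>1)&0x7 = 0x0
lvl:4 @ bit 4 → (0xe0>>4)&0xf = 0xe  ←
lvl signed 4b, MSB=1: 14 - 16 = -2

-2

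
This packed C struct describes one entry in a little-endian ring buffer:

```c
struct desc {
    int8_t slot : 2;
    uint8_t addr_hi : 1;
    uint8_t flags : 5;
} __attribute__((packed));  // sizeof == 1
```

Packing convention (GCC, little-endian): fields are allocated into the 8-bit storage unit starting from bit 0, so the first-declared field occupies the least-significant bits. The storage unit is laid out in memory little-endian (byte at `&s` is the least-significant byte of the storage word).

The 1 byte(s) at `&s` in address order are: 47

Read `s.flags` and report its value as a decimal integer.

[0]=0x47 (little-endian) → word 0x47
slot [0+:2] = (word>>0) & 0x3 = 3
addr_hi [2+:1] = (word>>2) & 0x1 = 1
flags [3+:5] = (word>>3) & 0x1f = 8  ←

8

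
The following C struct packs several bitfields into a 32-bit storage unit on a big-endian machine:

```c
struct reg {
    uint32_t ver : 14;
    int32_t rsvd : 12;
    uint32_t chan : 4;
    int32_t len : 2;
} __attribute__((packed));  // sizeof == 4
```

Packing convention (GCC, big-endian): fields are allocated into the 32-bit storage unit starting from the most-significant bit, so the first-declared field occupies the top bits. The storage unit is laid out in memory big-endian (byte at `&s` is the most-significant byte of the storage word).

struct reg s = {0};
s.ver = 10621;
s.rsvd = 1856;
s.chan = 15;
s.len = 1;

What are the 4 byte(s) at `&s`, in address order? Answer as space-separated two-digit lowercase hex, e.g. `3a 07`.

a5 f5 d0 3d

ver:14 = 10621 → 0x297d << 18 → word 0xa5f40000
rsvd:12 = 1856 → 0x740 << 6 → word 0xa5f5d000
chan:4 = 15 → 0xf << 2 → word 0xa5f5d03c
len:2 = 1 → 0x1 << 0 → word 0xa5f5d03d
word = 0xa5f5d03d → big-endian bytes:
  [0]=0xa5  [1]=0xf5  [2]=0xd0  [3]=0x3d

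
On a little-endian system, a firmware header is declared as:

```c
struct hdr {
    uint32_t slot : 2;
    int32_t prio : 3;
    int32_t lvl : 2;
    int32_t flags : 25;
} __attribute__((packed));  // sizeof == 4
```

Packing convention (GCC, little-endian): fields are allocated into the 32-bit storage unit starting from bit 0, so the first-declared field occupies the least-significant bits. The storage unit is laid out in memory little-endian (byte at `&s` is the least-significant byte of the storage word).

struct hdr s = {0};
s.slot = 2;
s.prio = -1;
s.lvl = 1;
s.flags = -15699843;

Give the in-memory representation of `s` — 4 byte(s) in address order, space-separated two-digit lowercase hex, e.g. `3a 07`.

be 3e 38 88

slot (2b) val=2 bits=0x2 at bit 0: 0x00000002
prio (3b) val=-1 bits=0x7 at bit 2: 0x0000001e
lvl (2b) val=1 bits=0x1 at bit 5: 0x0000003e
flags (25b) val=-15699843 bits=0x110707d at bit 7: 0x88383ebe
word = 0x88383ebe → little-endian bytes:
  [0]=0xbe  [1]=0x3e  [2]=0x38  [3]=0x88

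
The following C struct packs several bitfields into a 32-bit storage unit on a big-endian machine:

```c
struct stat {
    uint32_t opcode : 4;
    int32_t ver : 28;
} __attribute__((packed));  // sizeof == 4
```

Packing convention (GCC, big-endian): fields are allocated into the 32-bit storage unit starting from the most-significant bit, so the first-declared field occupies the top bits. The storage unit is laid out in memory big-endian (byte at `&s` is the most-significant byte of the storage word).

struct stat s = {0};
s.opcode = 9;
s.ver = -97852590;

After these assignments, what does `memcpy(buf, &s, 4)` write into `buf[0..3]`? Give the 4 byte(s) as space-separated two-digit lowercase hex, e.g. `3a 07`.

opcode (4b) val=9 bits=0x9 at bit 28: 0x90000000
ver (28b) val=-97852590 bits=0xa2ae352 at bit 0: 0x9a2ae352
word = 0x9a2ae352 → big-endian bytes:
  [0]=0x9a  [1]=0x2a  [2]=0xe3  [3]=0x52

9a 2a e3 52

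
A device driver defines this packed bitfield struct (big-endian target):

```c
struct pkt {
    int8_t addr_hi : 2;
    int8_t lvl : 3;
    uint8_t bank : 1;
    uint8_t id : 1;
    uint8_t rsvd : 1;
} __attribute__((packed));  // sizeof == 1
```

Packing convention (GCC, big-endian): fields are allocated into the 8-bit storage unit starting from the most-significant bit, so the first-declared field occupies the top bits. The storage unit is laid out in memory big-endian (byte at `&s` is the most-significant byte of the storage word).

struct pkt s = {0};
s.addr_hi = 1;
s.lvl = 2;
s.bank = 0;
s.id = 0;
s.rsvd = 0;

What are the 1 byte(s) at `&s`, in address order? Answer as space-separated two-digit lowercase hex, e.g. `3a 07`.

50

addr_hi (2b) val=1 bits=0x1 at bit 6: 0x40
lvl (3b) val=2 bits=0x2 at bit 3: 0x50
bank (1b) val=0 bits=0x0 at bit 2: 0x50
id (1b) val=0 bits=0x0 at bit 1: 0x50
rsvd (1b) val=0 bits=0x0 at bit 0: 0x50
word = 0x50 → big-endian bytes:
  [0]=0x50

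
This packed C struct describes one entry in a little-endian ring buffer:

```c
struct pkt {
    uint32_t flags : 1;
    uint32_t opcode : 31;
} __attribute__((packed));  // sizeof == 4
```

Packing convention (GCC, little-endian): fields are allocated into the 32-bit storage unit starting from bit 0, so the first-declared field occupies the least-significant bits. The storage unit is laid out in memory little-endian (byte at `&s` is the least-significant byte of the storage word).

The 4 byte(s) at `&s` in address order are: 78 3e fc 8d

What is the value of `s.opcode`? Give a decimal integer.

1191059260

[0]=0x78 [1]=0x3e [2]=0xfc [3]=0x8d (little-endian) → word 0x8dfc3e78
flags [0+:1] = (word>>0) & 0x1 = 0
opcode [1+:31] = (word>>1) & 0x7fffffff = 1191059260  ←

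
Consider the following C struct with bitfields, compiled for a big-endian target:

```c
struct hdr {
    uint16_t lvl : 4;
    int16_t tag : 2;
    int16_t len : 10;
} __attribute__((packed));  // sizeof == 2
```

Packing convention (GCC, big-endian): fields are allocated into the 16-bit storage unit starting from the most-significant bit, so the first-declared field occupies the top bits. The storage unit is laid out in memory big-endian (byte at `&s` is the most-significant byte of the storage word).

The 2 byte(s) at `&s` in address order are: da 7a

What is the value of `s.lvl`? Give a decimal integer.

[0]=0xda [1]=0x7a (big-endian) → word 0xda7a
lvl:4 @ bit 12 → (0xda7a>>12)&0xf = 0xd  ←
tag:2 @ bit 10 → (0xda7a>>10)&0x3 = 0x2
len:10 @ bit 0 → (0xda7a>>0)&0x3ff = 0x27a

13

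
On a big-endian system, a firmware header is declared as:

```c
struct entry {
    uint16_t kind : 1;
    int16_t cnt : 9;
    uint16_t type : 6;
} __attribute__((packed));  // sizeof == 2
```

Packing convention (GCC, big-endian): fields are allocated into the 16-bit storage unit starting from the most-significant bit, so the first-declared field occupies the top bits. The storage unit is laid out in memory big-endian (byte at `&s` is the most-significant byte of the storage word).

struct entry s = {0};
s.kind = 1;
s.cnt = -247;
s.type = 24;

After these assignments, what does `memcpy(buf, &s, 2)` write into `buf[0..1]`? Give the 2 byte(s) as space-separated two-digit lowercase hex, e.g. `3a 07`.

kind:1 = 1 → 0x1 << 15 → word 0x8000
cnt:9 = -247 → 0x109 << 6 → word 0xc240
type:6 = 24 → 0x18 << 0 → word 0xc258
word = 0xc258 → big-endian bytes:
  [0]=0xc2  [1]=0x58

c2 58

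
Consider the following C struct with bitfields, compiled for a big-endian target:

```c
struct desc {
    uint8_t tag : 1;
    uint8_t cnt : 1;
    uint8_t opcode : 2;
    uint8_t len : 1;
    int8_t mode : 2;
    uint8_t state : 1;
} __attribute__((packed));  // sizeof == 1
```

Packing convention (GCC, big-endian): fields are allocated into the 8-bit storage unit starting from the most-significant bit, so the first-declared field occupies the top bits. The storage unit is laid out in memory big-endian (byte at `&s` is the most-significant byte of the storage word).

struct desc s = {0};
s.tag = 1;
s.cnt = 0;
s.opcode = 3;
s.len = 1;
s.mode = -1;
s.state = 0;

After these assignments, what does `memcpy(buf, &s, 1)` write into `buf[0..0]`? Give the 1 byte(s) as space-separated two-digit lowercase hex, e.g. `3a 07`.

be

[7+:1] tag=1 & 0x1 = 0x1; word=0x80
[6+:1] cnt=0 & 0x1 = 0x0; word=0x80
[4+:2] opcode=3 & 0x3 = 0x3; word=0xb0
[3+:1] len=1 & 0x1 = 0x1; word=0xb8
[1+:2] mode=-1 & 0x3 = 0x3; word=0xbe
[0+:1] state=0 & 0x1 = 0x0; word=0xbe
word = 0xbe → big-endian bytes:
  [0]=0xbe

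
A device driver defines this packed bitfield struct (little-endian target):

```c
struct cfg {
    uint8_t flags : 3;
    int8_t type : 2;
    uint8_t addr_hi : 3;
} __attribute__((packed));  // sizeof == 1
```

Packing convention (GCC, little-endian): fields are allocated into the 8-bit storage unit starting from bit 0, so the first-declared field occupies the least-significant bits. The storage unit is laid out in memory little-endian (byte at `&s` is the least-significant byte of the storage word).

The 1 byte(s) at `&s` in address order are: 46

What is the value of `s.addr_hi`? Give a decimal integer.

2

[0]=0x46 (little-endian) → word 0x46
flags:3 @ bit 0 → (0x46>>0)&0x7 = 0x6
type:2 @ bit 3 → (0x46>>3)&0x3 = 0x0
addr_hi:3 @ bit 5 → (0x46>>5)&0x7 = 0x2  ←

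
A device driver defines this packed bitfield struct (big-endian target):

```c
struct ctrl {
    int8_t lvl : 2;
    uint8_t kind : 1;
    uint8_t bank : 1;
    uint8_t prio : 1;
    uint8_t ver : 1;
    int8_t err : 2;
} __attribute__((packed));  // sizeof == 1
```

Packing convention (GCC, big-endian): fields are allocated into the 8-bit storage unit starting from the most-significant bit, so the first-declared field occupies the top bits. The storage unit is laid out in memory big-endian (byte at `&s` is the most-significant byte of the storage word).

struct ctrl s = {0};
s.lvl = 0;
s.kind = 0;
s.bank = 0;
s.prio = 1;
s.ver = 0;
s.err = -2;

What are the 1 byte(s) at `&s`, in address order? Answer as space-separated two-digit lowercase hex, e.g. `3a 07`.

lvl (2b) val=0 bits=0x0 at bit 6: 0x00
kind (1b) val=0 bits=0x0 at bit 5: 0x00
bank (1b) val=0 bits=0x0 at bit 4: 0x00
prio (1b) val=1 bits=0x1 at bit 3: 0x08
ver (1b) val=0 bits=0x0 at bit 2: 0x08
err (2b) val=-2 bits=0x2 at bit 0: 0x0a
word = 0x0a → big-endian bytes:
  [0]=0x0a

0a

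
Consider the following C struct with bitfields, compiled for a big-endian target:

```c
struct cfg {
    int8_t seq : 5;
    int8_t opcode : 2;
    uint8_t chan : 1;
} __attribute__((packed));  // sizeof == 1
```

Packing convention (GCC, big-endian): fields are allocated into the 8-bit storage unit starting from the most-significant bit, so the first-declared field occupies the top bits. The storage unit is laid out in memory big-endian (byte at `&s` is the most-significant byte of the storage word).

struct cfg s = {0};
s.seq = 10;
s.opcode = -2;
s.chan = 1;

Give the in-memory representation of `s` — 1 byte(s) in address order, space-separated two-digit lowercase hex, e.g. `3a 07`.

55

seq:5 = 10 → 0xa << 3 → word 0x50
opcode:2 = -2 → 0x2 << 1 → word 0x54
chan:1 = 1 → 0x1 << 0 → word 0x55
word = 0x55 → big-endian bytes:
  [0]=0x55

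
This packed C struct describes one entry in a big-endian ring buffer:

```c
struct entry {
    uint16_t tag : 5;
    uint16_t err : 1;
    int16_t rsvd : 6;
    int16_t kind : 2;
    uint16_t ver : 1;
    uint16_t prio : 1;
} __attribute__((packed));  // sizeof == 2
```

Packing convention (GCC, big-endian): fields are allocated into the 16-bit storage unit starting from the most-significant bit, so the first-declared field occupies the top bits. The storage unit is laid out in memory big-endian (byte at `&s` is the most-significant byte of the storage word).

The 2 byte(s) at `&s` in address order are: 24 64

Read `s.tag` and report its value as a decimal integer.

4

[0]=0x24 [1]=0x64 (big-endian) → word 0x2464
tag:5 @ bit 11 → (0x2464>>11)&0x1f = 0x4  ←
err:1 @ bit 10 → (0x2464>>10)&0x1 = 0x1
rsvd:6 @ bit 4 → (0x2464>>4)&0x3f = 0x6
kind:2 @ bit 2 → (0x2464>>2)&0x3 = 0x1
ver:1 @ bit 1 → (0x2464>>1)&0x1 = 0x0
prio:1 @ bit 0 → (0x2464>>0)&0x1 = 0x0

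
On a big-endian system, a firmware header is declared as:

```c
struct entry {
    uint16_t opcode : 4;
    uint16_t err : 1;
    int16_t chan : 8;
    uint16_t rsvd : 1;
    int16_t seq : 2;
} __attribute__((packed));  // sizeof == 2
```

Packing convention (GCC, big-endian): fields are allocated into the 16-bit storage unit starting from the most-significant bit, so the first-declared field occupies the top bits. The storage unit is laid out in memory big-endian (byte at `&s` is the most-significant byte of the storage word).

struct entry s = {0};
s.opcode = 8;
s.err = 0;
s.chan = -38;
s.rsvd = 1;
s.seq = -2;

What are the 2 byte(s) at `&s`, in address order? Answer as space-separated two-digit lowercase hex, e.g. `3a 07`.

[12+:4] opcode=8 & 0xf = 0x8; word=0x8000
[11+:1] err=0 & 0x1 = 0x0; word=0x8000
[3+:8] chan=-38 & 0xff = 0xda; word=0x86d0
[2+:1] rsvd=1 & 0x1 = 0x1; word=0x86d4
[0+:2] seq=-2 & 0x3 = 0x2; word=0x86d6
word = 0x86d6 → big-endian bytes:
  [0]=0x86  [1]=0xd6

86 d6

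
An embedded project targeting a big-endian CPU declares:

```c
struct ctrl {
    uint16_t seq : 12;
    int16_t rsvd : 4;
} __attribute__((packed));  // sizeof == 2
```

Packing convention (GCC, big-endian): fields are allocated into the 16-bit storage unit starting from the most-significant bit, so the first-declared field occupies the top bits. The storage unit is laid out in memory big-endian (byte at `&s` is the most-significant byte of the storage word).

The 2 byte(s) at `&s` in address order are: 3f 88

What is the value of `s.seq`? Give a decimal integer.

[0]=0x3f [1]=0x88 (big-endian) → word 0x3f88
seq:12 @ bit 4 → (0x3f88>>4)&0xfff = 0x3f8  ←
rsvd:4 @ bit 0 → (0x3f88>>0)&0xf = 0x8

1016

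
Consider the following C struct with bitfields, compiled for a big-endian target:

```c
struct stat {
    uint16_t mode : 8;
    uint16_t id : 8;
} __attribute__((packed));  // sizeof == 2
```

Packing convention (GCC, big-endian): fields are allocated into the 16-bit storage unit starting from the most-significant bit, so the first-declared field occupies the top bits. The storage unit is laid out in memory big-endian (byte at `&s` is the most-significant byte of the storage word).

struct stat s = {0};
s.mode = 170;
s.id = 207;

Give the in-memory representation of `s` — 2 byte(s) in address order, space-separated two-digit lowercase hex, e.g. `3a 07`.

aa cf

[8+:8] mode=170 & 0xff = 0xaa; word=0xaa00
[0+:8] id=207 & 0xff = 0xcf; word=0xaacf
word = 0xaacf → big-endian bytes:
  [0]=0xaa  [1]=0xcf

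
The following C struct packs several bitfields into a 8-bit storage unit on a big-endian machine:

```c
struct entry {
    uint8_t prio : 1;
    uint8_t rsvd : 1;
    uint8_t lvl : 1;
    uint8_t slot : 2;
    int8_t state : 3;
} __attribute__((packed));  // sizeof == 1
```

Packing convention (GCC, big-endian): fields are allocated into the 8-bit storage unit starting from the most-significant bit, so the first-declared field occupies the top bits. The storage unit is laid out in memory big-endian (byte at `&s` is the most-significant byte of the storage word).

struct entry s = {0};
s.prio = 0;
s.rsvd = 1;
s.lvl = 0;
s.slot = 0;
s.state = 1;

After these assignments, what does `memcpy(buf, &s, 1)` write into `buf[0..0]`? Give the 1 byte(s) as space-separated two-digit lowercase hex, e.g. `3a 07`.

prio (1b) val=0 bits=0x0 at bit 7: 0x00
rsvd (1b) val=1 bits=0x1 at bit 6: 0x40
lvl (1b) val=0 bits=0x0 at bit 5: 0x40
slot (2b) val=0 bits=0x0 at bit 3: 0x40
state (3b) val=1 bits=0x1 at bit 0: 0x41
word = 0x41 → big-endian bytes:
  [0]=0x41

41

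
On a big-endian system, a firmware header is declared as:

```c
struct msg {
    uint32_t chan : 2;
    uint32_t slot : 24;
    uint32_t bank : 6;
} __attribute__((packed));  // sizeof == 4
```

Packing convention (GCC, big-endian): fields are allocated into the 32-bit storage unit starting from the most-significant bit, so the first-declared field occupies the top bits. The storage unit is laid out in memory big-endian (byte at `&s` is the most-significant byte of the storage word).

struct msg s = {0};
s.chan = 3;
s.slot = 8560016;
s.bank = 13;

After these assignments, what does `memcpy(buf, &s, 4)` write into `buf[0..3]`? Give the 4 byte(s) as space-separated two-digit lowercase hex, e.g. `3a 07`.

e0 a7 64 0d

chan:2 = 3 → 0x3 << 30 → word 0xc0000000
slot:24 = 8560016 → 0x829d90 << 6 → word 0xe0a76400
bank:6 = 13 → 0xd << 0 → word 0xe0a7640d
word = 0xe0a7640d → big-endian bytes:
  [0]=0xe0  [1]=0xa7  [2]=0x64  [3]=0x0d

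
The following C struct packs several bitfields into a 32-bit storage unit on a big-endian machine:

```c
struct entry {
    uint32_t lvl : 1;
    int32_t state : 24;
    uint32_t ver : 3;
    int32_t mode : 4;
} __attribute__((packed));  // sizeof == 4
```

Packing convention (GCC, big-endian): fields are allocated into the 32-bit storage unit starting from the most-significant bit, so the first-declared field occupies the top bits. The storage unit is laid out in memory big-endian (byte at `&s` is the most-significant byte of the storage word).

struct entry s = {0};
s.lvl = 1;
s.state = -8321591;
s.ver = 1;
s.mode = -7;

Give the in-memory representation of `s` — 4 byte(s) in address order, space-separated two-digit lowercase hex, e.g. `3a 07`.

c0 82 e4 99

lvl:1 = 1 → 0x1 << 31 → word 0x80000000
state:24 = -8321591 → 0x8105c9 << 7 → word 0xc082e480
ver:3 = 1 → 0x1 << 4 → word 0xc082e490
mode:4 = -7 → 0x9 << 0 → word 0xc082e499
word = 0xc082e499 → big-endian bytes:
  [0]=0xc0  [1]=0x82  [2]=0xe4  [3]=0x99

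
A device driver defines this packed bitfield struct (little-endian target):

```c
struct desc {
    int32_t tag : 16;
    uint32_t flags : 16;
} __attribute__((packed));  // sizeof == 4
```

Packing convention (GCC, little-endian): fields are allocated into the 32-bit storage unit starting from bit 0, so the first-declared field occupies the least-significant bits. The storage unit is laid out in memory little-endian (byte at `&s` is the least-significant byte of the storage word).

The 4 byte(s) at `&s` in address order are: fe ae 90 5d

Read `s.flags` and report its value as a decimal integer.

23952

[0]=0xfe [1]=0xae [2]=0x90 [3]=0x5d (little-endian) → word 0x5d90aefe
tag:16 @ bit 0 → (0x5d90aefe>>0)&0xffff = 0xaefe
flags:16 @ bit 16 → (0x5d90aefe>>16)&0xffff = 0x5d90  ←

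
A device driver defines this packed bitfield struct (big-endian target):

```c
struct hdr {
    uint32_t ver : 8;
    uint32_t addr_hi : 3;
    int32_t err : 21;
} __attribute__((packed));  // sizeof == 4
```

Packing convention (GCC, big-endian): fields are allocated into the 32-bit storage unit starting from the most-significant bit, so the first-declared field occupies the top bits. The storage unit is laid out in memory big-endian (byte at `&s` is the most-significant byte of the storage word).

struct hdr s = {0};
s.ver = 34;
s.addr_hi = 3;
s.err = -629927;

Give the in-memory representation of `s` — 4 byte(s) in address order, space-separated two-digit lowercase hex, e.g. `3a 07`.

22 76 63 59

[24+:8] ver=34 & 0xff = 0x22; word=0x22000000
[21+:3] addr_hi=3 & 0x7 = 0x3; word=0x22600000
[0+:21] err=-629927 & 0x1fffff = 0x166359; word=0x22766359
word = 0x22766359 → big-endian bytes:
  [0]=0x22  [1]=0x76  [2]=0x63  [3]=0x59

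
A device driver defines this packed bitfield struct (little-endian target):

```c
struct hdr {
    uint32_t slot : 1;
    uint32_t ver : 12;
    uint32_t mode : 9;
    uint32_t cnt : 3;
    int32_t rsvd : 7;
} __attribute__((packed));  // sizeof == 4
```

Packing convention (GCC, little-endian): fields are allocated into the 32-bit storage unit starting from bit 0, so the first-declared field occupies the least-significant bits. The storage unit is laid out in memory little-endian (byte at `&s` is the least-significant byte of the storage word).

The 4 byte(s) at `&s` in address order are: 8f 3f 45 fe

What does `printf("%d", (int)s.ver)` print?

4039

[0]=0x8f [1]=0x3f [2]=0x45 [3]=0xfe (little-endian) → word 0xfe453f8f
slot:1 @ bit 0 → (0xfe453f8f>>0)&0x1 = 0x1
ver:12 @ bit 1 → (0xfe453f8f>>1)&0xfff = 0xfc7  ←
mode:9 @ bit 13 → (0xfe453f8f>>13)&0x1ff = 0x29
cnt:3 @ bit 22 → (0xfe453f8f>>22)&0x7 = 0x1
rsvd:7 @ bit 25 → (0xfe453f8f>>25)&0x7f = 0x7f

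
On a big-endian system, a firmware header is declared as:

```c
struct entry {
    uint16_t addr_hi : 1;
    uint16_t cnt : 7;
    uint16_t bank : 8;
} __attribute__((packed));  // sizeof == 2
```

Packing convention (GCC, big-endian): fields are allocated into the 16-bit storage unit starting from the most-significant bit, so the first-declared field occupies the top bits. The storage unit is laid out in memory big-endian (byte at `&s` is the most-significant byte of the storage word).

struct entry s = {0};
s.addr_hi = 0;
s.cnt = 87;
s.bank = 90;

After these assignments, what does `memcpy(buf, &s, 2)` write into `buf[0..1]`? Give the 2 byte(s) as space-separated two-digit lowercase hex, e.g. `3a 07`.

57 5a

[15+:1] addr_hi=0 & 0x1 = 0x0; word=0x0000
[8+:7] cnt=87 & 0x7f = 0x57; word=0x5700
[0+:8] bank=90 & 0xff = 0x5a; word=0x575a
word = 0x575a → big-endian bytes:
  [0]=0x57  [1]=0x5a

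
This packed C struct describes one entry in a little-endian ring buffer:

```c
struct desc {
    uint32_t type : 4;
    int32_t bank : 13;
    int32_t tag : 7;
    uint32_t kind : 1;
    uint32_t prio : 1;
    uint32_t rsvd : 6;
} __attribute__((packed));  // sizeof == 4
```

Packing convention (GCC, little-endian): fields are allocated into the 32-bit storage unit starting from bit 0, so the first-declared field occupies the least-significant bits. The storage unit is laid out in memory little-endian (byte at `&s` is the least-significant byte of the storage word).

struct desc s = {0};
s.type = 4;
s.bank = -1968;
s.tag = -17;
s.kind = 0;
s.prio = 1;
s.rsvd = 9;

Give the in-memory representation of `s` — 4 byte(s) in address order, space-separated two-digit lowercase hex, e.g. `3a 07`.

type:4 = 4 → 0x4 << 0 → word 0x00000004
bank:13 = -1968 → 0x1850 << 4 → word 0x00018504
tag:7 = -17 → 0x6f << 17 → word 0x00df8504
kind:1 = 0 → 0x0 << 24 → word 0x00df8504
prio:1 = 1 → 0x1 << 25 → word 0x02df8504
rsvd:6 = 9 → 0x9 << 26 → word 0x26df8504
word = 0x26df8504 → little-endian bytes:
  [0]=0x04  [1]=0x85  [2]=0xdf  [3]=0x26

04 85 df 26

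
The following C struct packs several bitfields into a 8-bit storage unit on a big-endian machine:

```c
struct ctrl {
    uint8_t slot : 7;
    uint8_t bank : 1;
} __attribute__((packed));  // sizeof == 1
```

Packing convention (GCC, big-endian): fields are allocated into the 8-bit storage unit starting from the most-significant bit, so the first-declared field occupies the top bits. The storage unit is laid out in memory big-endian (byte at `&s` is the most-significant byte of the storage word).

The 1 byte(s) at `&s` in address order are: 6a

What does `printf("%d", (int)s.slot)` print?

53

[0]=0x6a (big-endian) → word 0x6a
slot:7 @ bit 1 → (0x6a>>1)&0x7f = 0x35  ←
bank:1 @ bit 0 → (0x6a>>0)&0x1 = 0x0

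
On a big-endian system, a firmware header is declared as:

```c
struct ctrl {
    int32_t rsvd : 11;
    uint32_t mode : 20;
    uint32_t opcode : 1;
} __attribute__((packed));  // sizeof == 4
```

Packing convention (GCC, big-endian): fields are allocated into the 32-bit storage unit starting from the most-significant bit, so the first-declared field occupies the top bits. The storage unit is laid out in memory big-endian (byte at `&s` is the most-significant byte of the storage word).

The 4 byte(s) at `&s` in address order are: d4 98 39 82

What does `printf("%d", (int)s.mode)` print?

793793

[0]=0xd4 [1]=0x98 [2]=0x39 [3]=0x82 (big-endian) → word 0xd4983982
rsvd [21+:11] = (word>>21) & 0x7ff = 1700
mode [1+:20] = (word>>1) & 0xfffff = 793793  ←
opcode [0+:1] = (word>>0) & 0x1 = 0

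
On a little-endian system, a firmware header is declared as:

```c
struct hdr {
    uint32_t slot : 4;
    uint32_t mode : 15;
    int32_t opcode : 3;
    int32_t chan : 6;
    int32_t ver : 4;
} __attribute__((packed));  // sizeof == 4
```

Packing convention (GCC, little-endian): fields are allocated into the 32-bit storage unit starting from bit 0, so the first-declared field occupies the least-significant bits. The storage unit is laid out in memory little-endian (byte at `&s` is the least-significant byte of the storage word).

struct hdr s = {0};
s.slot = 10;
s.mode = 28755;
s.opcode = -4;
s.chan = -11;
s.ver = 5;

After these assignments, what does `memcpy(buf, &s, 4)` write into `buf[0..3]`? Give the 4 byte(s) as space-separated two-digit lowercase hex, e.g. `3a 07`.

3a 05 67 5d

[0+:4] slot=10 & 0xf = 0xa; word=0x0000000a
[4+:15] mode=28755 & 0x7fff = 0x7053; word=0x0007053a
[19+:3] opcode=-4 & 0x7 = 0x4; word=0x0027053a
[22+:6] chan=-11 & 0x3f = 0x35; word=0x0d67053a
[28+:4] ver=5 & 0xf = 0x5; word=0x5d67053a
word = 0x5d67053a → little-endian bytes:
  [0]=0x3a  [1]=0x05  [2]=0x67  [3]=0x5d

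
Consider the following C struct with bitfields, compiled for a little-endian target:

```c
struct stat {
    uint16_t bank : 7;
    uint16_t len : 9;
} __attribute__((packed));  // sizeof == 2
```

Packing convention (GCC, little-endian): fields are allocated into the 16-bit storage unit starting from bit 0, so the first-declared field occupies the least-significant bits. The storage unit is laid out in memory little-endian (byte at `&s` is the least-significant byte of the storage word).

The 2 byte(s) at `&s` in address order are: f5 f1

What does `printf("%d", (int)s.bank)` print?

117

[0]=0xf5 [1]=0xf1 (little-endian) → word 0xf1f5
bank:7 @ bit 0 → (0xf1f5>>0)&0x7f = 0x75  ←
len:9 @ bit 7 → (0xf1f5>>7)&0x1ff = 0x1e3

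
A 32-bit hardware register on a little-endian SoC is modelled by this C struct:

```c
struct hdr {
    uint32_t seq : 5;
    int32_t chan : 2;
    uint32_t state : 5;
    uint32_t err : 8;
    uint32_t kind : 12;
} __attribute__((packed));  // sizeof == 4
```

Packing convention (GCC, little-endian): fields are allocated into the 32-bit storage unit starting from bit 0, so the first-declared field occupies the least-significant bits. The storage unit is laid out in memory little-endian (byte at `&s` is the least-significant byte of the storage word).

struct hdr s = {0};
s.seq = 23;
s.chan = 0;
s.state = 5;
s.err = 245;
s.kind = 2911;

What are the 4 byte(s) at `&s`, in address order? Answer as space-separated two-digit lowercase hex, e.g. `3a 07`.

97 52 ff b5

seq:5 = 23 → 0x17 << 0 → word 0x00000017
chan:2 = 0 → 0x0 << 5 → word 0x00000017
state:5 = 5 → 0x5 << 7 → word 0x00000297
err:8 = 245 → 0xf5 << 12 → word 0x000f5297
kind:12 = 2911 → 0xb5f << 20 → word 0xb5ff5297
word = 0xb5ff5297 → little-endian bytes:
  [0]=0x97  [1]=0x52  [2]=0xff  [3]=0xb5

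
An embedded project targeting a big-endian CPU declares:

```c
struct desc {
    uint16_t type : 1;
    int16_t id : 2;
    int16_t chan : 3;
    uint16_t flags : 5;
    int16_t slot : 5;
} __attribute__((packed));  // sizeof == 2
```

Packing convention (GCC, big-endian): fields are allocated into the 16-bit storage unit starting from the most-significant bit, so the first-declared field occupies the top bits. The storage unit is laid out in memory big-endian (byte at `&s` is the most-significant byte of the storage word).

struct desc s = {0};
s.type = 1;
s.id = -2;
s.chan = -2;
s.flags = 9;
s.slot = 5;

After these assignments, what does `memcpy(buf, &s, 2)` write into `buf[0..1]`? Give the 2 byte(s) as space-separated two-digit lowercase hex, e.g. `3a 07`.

[15+:1] type=1 & 0x1 = 0x1; word=0x8000
[13+:2] id=-2 & 0x3 = 0x2; word=0xc000
[10+:3] chan=-2 & 0x7 = 0x6; word=0xd800
[5+:5] flags=9 & 0x1f = 0x9; word=0xd920
[0+:5] slot=5 & 0x1f = 0x5; word=0xd925
word = 0xd925 → big-endian bytes:
  [0]=0xd9  [1]=0x25

d9 25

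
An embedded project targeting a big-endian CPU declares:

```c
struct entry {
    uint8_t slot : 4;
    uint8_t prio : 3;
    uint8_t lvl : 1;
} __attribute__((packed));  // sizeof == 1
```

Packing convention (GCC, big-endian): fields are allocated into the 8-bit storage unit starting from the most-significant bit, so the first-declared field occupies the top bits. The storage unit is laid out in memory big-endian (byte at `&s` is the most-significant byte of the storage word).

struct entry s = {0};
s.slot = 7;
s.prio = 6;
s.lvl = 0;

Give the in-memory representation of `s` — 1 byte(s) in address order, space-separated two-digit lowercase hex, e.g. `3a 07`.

slot (4b) val=7 bits=0x7 at bit 4: 0x70
prio (3b) val=6 bits=0x6 at bit 1: 0x7c
lvl (1b) val=0 bits=0x0 at bit 0: 0x7c
word = 0x7c → big-endian bytes:
  [0]=0x7c

7c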